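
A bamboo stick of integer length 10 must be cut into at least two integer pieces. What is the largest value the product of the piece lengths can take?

36

Fill g[k] for k=2..10: at each k try every first piece i and multiply by the better of (k−i) uncut or g[k−i].
g[2] = 1·max(1,0) = 1·1 = 1
g[3] = 1·max(2,1) = 1·2 = 2
g[4] = 2·max(2,1) = 2·2 = 4
g[5] = 2·max(3,2) = 2·3 = 6
g[6] = 3·max(3,2) = 3·3 = 9
g[7] = 2·max(5,6) = 2·6 = 12
g[8] = 2·max(6,9) = 2·9 = 18
g[9] = 3·max(6,9) = 3·9 = 27
g[10] = 2·max(8,18) = 2·18 = 36
One optimal split: 3 + 3 + 2 + 2; product 3·3·2·2 = 36.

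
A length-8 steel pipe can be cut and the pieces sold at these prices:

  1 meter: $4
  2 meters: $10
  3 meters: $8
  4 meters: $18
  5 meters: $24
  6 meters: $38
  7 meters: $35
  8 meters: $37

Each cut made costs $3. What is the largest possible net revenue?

Build r[k] bottom-up: r[k] = max over allowed piece i of (p[i] + r[k−i]) − 3 per cut.
r[1] = 4
r[2] = max(4+4-3, 10+0) = 10
r[3] = max(4+10-3, 10+4-3, 8+0) = 11
r[4] = max(4+11-3, 10+10-3, 8+4-3, 18+0) = 18
r[5] = max(4+18-3, 10+11-3, 8+10-3, 18+4-3, 24+0) = 24
r[6] = max(4+24-3, 10+18-3, 8+11-3, 18+10-3, 24+4-3, 38+0) = 38
r[7] = max(4+38-3, 10+24-3, 8+18-3, …, 38+4-3, 35+0) = 39
r[8] = max(4+39-3, 10+38-3, 8+24-3, …, 35+4-3, 37+0) = 45
One optimal plan: pieces 6 + 2 (1 cut) → $48 − $3 = $45.

45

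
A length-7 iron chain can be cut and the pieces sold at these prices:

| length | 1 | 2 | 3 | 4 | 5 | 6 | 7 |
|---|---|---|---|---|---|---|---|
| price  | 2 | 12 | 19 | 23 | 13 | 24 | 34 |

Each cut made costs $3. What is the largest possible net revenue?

Let v[k] be the best obtainable value from length k. For each k, try every first piece i and keep the best of price[i] + v[k−i] minus the 3 cut fee when i<k.
v[1] = 2
v[2] = 12
v[3] = 19
v[4] = 23
v[5] = 28  (first piece 2, then v[3]=19)
v[6] = 35  (first piece 3, then v[3]=19)
v[7] = 39  (first piece 3, then v[4]=23)
One optimal plan: pieces 4 + 3 (1 cut) → $42 − $3 = $39.

39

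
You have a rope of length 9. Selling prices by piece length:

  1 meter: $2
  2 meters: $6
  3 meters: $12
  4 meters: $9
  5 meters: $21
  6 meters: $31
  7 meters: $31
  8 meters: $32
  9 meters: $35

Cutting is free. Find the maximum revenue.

43

Consider every possible first cut. r[k] is the best of p[i]+r[k−i] over all sellable i≤k.
r[1] = 2
r[2] = max(2+2, 6+0) = 6
r[3] = max(2+6, 6+2, 12+0) = 12
r[4] = max(2+12, 6+6, 12+2, 9+0) = 14
r[5] = max(2+14, 6+12, 12+6, 9+2, 21+0) = 21
r[6] = max(2+21, 6+14, 12+12, 9+6, 21+2, 31+0) = 31
r[7] = max(2+31, 6+21, 12+14, …, 31+2, 31+0) = 33
r[8] = max(2+33, 6+31, 12+21, …, 31+2, 32+0) = 37
r[9] = max(2+37, 6+33, 12+31, …, 32+2, 35+0) = 43
One optimal cutting: 6 + 3 → $31 + $12 = $43.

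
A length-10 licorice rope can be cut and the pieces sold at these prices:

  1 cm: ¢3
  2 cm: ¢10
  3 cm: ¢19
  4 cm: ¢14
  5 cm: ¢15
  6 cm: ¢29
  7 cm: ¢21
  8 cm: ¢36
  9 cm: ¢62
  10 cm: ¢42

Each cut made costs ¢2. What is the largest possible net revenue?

63

Let r[k] be the best obtainable value from length k. For each k, try every first piece i and keep the best of price[i] + r[k−i] minus the 2 cut fee when i<k.
r[1] = 3
r[2] = max(3+3-2, 10+0) = 10
r[3] = max(3+10-2, 10+3-2, 19+0) = 19
r[4] = max(3+19-2, 10+10-2, 19+3-2, 14+0) = 20
r[5] = max(3+20-2, 10+19-2, 19+10-2, 14+3-2, 15+0) = 27
r[6] = max(3+27-2, 10+20-2, 19+19-2, 14+10-2, 15+3-2, 29+0) = 36
r[7] = max(3+36-2, 10+27-2, 19+20-2, …, 29+3-2, 21+0) = 37
r[8] = max(3+37-2, 10+36-2, 19+27-2, …, 21+3-2, 36+0) = 44
r[9] = max(3+44-2, 10+37-2, 19+36-2, …, 36+3-2, 62+0) = 62
r[10] = max(3+62-2, 10+44-2, 19+37-2, …, 62+3-2, 42+0) = 63
One optimal plan: pieces 9 + 1 (1 cut) → ¢65 − ¢2 = ¢63.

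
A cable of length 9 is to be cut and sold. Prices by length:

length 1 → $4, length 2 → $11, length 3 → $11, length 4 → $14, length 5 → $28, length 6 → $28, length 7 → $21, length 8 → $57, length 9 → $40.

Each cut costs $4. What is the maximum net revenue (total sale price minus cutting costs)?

Build r[k] bottom-up: r[k] = max over allowed piece i of (p[i] + r[k−i]) − 4 per cut.
r[1] = 4
r[2] = 11
r[3] = 11  (first piece 1, then r[2]=11)
r[4] = 18  (first piece 2, then r[2]=11)
r[5] = 28
r[6] = 28  (first piece 1, then r[5]=28)
r[7] = 35  (first piece 2, then r[5]=28)
r[8] = 57
r[9] = 57  (first piece 1, then r[8]=57)
One optimal plan: pieces 8 + 1 (1 cut) → $61 − $4 = $57.

57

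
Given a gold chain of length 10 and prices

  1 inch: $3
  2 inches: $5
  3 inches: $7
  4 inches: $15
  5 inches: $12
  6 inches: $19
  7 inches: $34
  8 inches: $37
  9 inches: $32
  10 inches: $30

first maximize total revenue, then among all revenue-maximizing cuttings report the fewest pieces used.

Build r[k] bottom-up: r[k] = max over allowed piece i of (p[i] + r[k−i]).
r[1] = 3
r[2] = max(3+3, 5+0) = 6
r[3] = max(3+6, 5+3, 7+0) = 9
r[4] = max(3+9, 5+6, 7+3, 15+0) = 15
r[5] = max(3+15, 5+9, 7+6, 15+3, 12+0) = 18
r[6] = max(3+18, 5+15, 7+9, 15+6, 12+3, 19+0) = 21
r[7] = max(3+21, 5+18, 7+15, …, 19+3, 34+0) = 34
r[8] = max(3+34, 5+21, 7+18, …, 34+3, 37+0) = 37
r[9] = max(3+37, 5+34, 7+21, …, 37+3, 32+0) = 40
r[10] = max(3+40, 5+37, 7+34, …, 32+3, 30+0) = 43
Maximum revenue is $43.
Now minimize piece count subject to staying optimal: for each k, pieces[k] = 1 + min over i with p[i]+r[k−i]=r[k] of pieces[k−i].
pieces[7] = 1
pieces[8] = 1
pieces[9] = 2
pieces[10] = 3

3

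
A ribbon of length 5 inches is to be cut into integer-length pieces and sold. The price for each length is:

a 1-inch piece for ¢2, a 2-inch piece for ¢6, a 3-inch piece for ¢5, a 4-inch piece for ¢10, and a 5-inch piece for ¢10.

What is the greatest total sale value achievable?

Consider every possible first cut. v[k] is the best of p[i]+v[k−i] over all sellable i≤k.
v[1] = 2
v[2] = 6
v[3] = 8  (first piece 1, then v[2]=6)
v[4] = 12  (first piece 2, then v[2]=6)
v[5] = 14  (first piece 1, then v[4]=12)
One optimal cutting: 2 + 2 + 1 → ¢6 + ¢6 + ¢2 = ¢14.

14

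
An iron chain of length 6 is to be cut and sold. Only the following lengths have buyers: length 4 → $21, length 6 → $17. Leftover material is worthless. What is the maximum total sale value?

Let r[k] be the best obtainable value from length k. For each k, try every first piece i and keep the best of price[i] + r[k−i].
r[1] = 0
r[2] = 0
r[3] = 0
r[4] = 21
r[5] = 21
r[6] = max(21+0, 17+0) = 21
One optimal cutting: pieces 4 with 2 links of scrap → $21.

21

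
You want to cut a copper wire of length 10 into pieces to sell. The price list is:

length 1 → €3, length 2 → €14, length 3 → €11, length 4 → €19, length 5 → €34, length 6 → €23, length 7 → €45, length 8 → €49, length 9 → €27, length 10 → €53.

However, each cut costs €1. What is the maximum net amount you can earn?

67

Let r[k] be the best obtainable value from length k. For each k, try every first piece i and keep the best of price[i] + r[k−i] minus the 1 cut fee when i<k.
r[1] = 3
r[2] = max(3+3-1, 14+0) = 14
r[3] = max(3+14-1, 14+3-1, 11+0) = 16
r[4] = max(3+16-1, 14+14-1, 11+3-1, 19+0) = 27
r[5] = max(3+27-1, 14+16-1, 11+14-1, 19+3-1, 34+0) = 34
r[6] = max(3+34-1, 14+27-1, 11+16-1, 19+14-1, 34+3-1, 23+0) = 40
r[7] = max(3+40-1, 14+34-1, 11+27-1, …, 23+3-1, 45+0) = 47
r[8] = max(3+47-1, 14+40-1, 11+34-1, …, 45+3-1, 49+0) = 53
r[9] = max(3+53-1, 14+47-1, 11+40-1, …, 49+3-1, 27+0) = 60
r[10] = max(3+60-1, 14+53-1, 11+47-1, …, 27+3-1, 53+0) = 67
One optimal plan: pieces 5 + 5 (1 cut) → €68 − €1 = €67.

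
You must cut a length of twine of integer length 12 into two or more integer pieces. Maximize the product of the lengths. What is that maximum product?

Fill prod[k] for k=2..12: at each k try every first piece i and multiply by the better of (k−i) uncut or prod[k−i].
Small cases: prod[2]=1, prod[3]=2, prod[4]=4, prod[5]=6.
prod[6] = 3×max(3,2) = 3×3 = 9
prod[7] = 2×max(5,6) = 2×6 = 12
prod[8] = 2×max(6,9) = 2×9 = 18
prod[9] = 3×max(6,9) = 3×9 = 27
prod[10] = 2×max(8,18) = 2×18 = 36
prod[11] = 2×max(9,27) = 2×27 = 54
prod[12] = 3×max(9,27) = 3×27 = 81
One optimal split: 3 + 3 + 3 + 3; product 3×3×3×3 = 81.

81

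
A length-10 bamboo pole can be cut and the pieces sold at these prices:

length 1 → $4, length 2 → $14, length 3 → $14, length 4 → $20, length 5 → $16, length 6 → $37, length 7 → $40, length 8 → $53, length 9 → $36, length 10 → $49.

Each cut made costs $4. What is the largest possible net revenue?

Build r[k] bottom-up: r[k] = max over allowed piece i of (p[i] + r[k−i]) − 4 per cut.
r[1] = 4
r[2] = 14
r[3] = 14  (first piece 1, then r[2]=14)
r[4] = 24  (first piece 2, then r[2]=14)
r[5] = 24  (first piece 1, then r[4]=24)
r[6] = 37
r[7] = 40
r[8] = 53
r[9] = 53  (first piece 1, then r[8]=53)
r[10] = 63  (first piece 2, then r[8]=53)
One optimal plan: pieces 8 + 2 (1 cut) → $67 − $4 = $63.

63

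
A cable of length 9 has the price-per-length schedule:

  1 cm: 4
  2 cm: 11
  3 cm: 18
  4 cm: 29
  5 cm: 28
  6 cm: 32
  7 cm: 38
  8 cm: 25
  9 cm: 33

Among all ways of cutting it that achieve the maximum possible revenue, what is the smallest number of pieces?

3

Build r[k] bottom-up: r[k] = max over allowed piece i of (p[i] + r[k−i]).
r[1] = 4
r[2] = 11
r[3] = 18
r[4] = 29
r[5] = 33  (first piece 1, then r[4]=29)
r[6] = 40  (first piece 2, then r[4]=29)
r[7] = 47  (first piece 3, then r[4]=29)
r[8] = 58  (first piece 4, then r[4]=29)
r[9] = 62  (first piece 1, then r[8]=58)
Maximum revenue is 62.
Now minimize piece count subject to staying optimal: for each k, pieces[k] = 1 + min over i with p[i]+r[k−i]=r[k] of pieces[k−i].
pieces[6] = 2
pieces[7] = 2
pieces[8] = 2
pieces[9] = 3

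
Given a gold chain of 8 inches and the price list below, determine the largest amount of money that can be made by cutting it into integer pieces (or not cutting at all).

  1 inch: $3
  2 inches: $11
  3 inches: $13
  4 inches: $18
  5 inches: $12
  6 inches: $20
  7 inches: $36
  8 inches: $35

44

Let r[k] be the best obtainable value from length k. For each k, try every first piece i and keep the best of price[i] + r[k−i].
r[1] = 3
r[2] = 11
r[3] = 14  (first piece 1, then r[2]=11)
r[4] = 22  (first piece 2, then r[2]=11)
r[5] = 25  (first piece 1, then r[4]=22)
r[6] = 33  (first piece 2, then r[4]=22)
r[7] = 36  (first piece 1, then r[6]=33)
r[8] = 44  (first piece 2, then r[6]=33)
One optimal cutting: 2 + 2 + 2 + 2 → $11 + $11 + $11 + $11 = $44.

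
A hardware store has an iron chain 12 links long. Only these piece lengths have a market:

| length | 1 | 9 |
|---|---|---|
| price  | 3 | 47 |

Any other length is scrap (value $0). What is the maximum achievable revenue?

Build f[k] bottom-up: f[k] = max over allowed piece i of (p[i] + f[k−i]).
f[1] = 3
f[2] = 6  (first piece 1, then f[1]=3)
f[3] = 9  (first piece 1, then f[2]=6)
f[4] = 12  (first piece 1, then f[3]=9)
f[5] = 15  (first piece 1, then f[4]=12)
f[6] = 18  (first piece 1, then f[5]=15)
f[7] = 21  (first piece 1, then f[6]=18)
f[8] = 24  (first piece 1, then f[7]=21)
f[9] = 47
f[10] = 50  (first piece 1, then f[9]=47)
f[11] = 53  (first piece 1, then f[10]=50)
f[12] = 56  (first piece 1, then f[11]=53)
One optimal cutting: 9 + 1 + 1 + 1 → $56.

56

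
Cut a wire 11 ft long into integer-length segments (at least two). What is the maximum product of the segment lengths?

Define prod[k] = max over 1≤i<k of i · max(k−i, prod[k−i]); the inner max lets the remainder stay uncut if that's better.
Small cases: prod[2]=1, prod[3]=2, prod[4]=4, prod[5]=6, prod[6]=9.
prod[7] = max(1×9, 2×6, 3×4, 4×3, 5×2, 6×1) = 12
prod[8] = max(1×12, 2×9, 3×6, …, 6×2, 7×1) = 18
prod[9] = max(1×18, 2×12, 3×9, …, 7×2, 8×1) = 27
prod[10] = max(1×27, 2×18, 3×12, …, 8×2, 9×1) = 36
prod[11] = max(1×36, 2×27, 3×18, …, 9×2, 10×1) = 54
One optimal split: 3 + 3 + 3 + 2; product 3×3×3×2 = 54.

54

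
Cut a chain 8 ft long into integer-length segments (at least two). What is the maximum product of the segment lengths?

18

Fill m[k] for k=2..8: at each k try every first piece i and multiply by the better of (k−i) uncut or m[k−i].
Small cases: m[2]=1.
m[3] = 1·max(2,1) = 1·2 = 2
m[4] = 2·max(2,1) = 2·2 = 4
m[5] = 2·max(3,2) = 2·3 = 6
m[6] = 3·max(3,2) = 3·3 = 9
m[7] = 2·max(5,6) = 2·6 = 12
m[8] = 2·max(6,9) = 2·9 = 18
One optimal split: 3 + 3 + 2; product 3·3·2 = 18.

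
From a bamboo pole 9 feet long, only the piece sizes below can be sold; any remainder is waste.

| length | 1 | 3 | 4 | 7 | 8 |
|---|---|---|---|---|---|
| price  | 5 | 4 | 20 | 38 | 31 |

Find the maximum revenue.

48

Consider every possible first cut. best[k] is the best of p[i]+best[k−i] over all sellable i≤k.
best[1] = 5
best[2] = 10  (first piece 1, then best[1]=5)
best[3] = 15  (first piece 1, then best[2]=10)
best[4] = 20  (first piece 1, then best[3]=15)
best[5] = 25  (first piece 1, then best[4]=20)
best[6] = 30  (first piece 1, then best[5]=25)
best[7] = 38
best[8] = 43  (first piece 1, then best[7]=38)
best[9] = 48  (first piece 1, then best[8]=43)
One optimal cutting: 7 + 1 + 1 → $48.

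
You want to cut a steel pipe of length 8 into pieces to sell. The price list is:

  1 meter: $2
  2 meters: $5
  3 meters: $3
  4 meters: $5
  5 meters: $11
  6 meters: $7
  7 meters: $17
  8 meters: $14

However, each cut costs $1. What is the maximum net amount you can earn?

Let v[k] be the best obtainable value from length k. For each k, try every first piece i and keep the best of price[i] + v[k−i] minus the 1 cut fee when i<k.
v[1] = 2
v[2] = 5
v[3] = 6  (first piece 1, then v[2]=5)
v[4] = 9  (first piece 2, then v[2]=5)
v[5] = 11
v[6] = 13  (first piece 2, then v[4]=9)
v[7] = 17
v[8] = 18  (first piece 1, then v[7]=17)
One optimal plan: pieces 7 + 1 (1 cut) → $19 − $1 = $18.

18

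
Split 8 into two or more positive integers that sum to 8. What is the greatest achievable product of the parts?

Fill m[k] for k=2..8: at each k try every first piece i and multiply by the better of (k−i) uncut or m[k−i].
m[2] = 1*max(1,0) = 1*1 = 1
m[3] = 1*max(2,1) = 1*2 = 2
m[4] = 2*max(2,1) = 2*2 = 4
m[5] = 2*max(3,2) = 2*3 = 6
m[6] = 3*max(3,2) = 3*3 = 9
m[7] = 2*max(5,6) = 2*6 = 12
m[8] = 2*max(6,9) = 2*9 = 18
One optimal split: 3 + 3 + 2; product 3*3*2 = 18.

18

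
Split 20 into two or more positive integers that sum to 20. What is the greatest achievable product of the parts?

1458

Fill P[k] for k=2..20: at each k try every first piece i and multiply by the better of (k−i) uncut or P[k−i].
P[2] = 1·max(1,0) = 1·1 = 1
P[3] = max(1·2, 2·1) = 2
P[4] = max(1·3, 2·2, 3·1) = 4
P[5] = max(1·4, 2·3, 3·2, 4·1) = 6
P[6] = max(1·6, 2·4, 3·3, 4·2, 5·1) = 9
P[7] = max(1·9, 2·6, 3·4, 4·3, 5·2, 6·1) = 12
P[8] = max(1·12, 2·9, 3·6, …, 6·2, 7·1) = 18
P[9] = max(1·18, 2·12, 3·9, …, 7·2, 8·1) = 27
P[10] = max(1·27, 2·18, 3·12, …, 8·2, 9·1) = 36
P[11] = max(1·36, 2·27, 3·18, …, 9·2, 10·1) = 54
P[12] = max(1·54, 2·36, 3·27, …, 10·2, 11·1) = 81
P[13] = max(1·81, 2·54, 3·36, …, 11·2, 12·1) = 108
P[14] = max(1·108, 2·81, 3·54, …, 12·2, 13·1) = 162
P[15] = max(1·162, 2·108, 3·81, …, 13·2, 14·1) = 243
P[16] = max(1·243, 2·162, 3·108, …, 14·2, 15·1) = 324
P[17] = max(1·324, 2·243, 3·162, …, 15·2, 16·1) = 486
P[18] = max(1·486, 2·324, 3·243, …, 16·2, 17·1) = 729
P[19] = max(1·729, 2·486, 3·324, …, 17·2, 18·1) = 972
P[20] = max(1·972, 2·729, 3·486, …, 18·2, 19·1) = 1458
One optimal split: 3 + 3 + 3 + 3 + 3 + 3 + 2; product 3·3·3·3·3·3·2 = 1458.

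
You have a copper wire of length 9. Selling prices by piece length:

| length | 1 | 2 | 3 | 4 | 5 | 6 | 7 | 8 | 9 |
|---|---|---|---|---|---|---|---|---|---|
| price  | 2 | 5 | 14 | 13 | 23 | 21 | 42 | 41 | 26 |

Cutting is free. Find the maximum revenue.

47

Let r[k] be the best obtainable value from length k. For each k, try every first piece i and keep the best of price[i] + r[k−i].
r[1] = 2
r[2] = 5
r[3] = 14
r[4] = 16  (first piece 1, then r[3]=14)
r[5] = 23
r[6] = 28  (first piece 3, then r[3]=14)
r[7] = 42
r[8] = 44  (first piece 1, then r[7]=42)
r[9] = 47  (first piece 2, then r[7]=42)
One optimal cutting: 7 + 2 → €42 + €5 = €47.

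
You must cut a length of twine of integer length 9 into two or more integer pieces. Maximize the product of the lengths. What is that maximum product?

27

Define f[k] = max over 1≤i<k of i · max(k−i, f[k−i]); the inner max lets the remainder stay uncut if that's better.
Small cases: f[2]=1.
f[3] = max(1·2, 2·1) = 2
f[4] = max(1·3, 2·2, 3·1) = 4
f[5] = max(1·4, 2·3, 3·2, 4·1) = 6
f[6] = max(1·6, 2·4, 3·3, 4·2, 5·1) = 9
f[7] = max(1·9, 2·6, 3·4, 4·3, 5·2, 6·1) = 12
f[8] = max(1·12, 2·9, 3·6, …, 6·2, 7·1) = 18
f[9] = max(1·18, 2·12, 3·9, …, 7·2, 8·1) = 27
One optimal split: 3 + 3 + 3; product 3·3·3 = 27.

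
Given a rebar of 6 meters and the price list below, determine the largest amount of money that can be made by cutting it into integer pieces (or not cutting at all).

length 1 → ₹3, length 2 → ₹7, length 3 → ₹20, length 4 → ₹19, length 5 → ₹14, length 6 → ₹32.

Consider every possible first cut. r[k] is the best of p[i]+r[k−i] over all sellable i≤k.
r[1] = 3
r[2] = 7
r[3] = 20
r[4] = 23  (first piece 1, then r[3]=20)
r[5] = 27  (first piece 2, then r[3]=20)
r[6] = 40  (first piece 3, then r[3]=20)
One optimal cutting: 3 + 3 → ₹20 + ₹20 = ₹40.

40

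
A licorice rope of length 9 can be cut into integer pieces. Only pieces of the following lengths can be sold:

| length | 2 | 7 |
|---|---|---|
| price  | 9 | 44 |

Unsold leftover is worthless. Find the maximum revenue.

Let f[k] be the best obtainable value from length k. For each k, try every first piece i and keep the best of price[i] + f[k−i].
f[1] = 0
f[2] = 9
f[3] = 9
f[4] = 18  (first piece 2, then f[2]=9)
f[5] = 18
f[6] = 27  (first piece 2, then f[4]=18)
f[7] = 44
f[8] = 44
f[9] = 53  (first piece 2, then f[7]=44)
One optimal cutting: 7 + 2 → ¢53.

53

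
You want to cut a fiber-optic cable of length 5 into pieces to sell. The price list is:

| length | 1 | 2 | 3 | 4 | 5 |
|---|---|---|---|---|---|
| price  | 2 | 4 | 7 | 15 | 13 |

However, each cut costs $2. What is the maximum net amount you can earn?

15

Let net[k] be the best obtainable value from length k. For each k, try every first piece i and keep the best of price[i] + net[k−i] minus the 2 cut fee when i<k.
net[1] = 2
net[2] = 4
net[3] = 7
net[4] = 15
net[5] = 15  (first piece 1, then net[4]=15)
One optimal plan: pieces 4 + 1 (1 cut) → $17 − $2 = $15.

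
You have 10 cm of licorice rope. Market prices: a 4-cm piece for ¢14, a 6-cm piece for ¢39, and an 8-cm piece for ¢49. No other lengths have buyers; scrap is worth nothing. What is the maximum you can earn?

53

Let f[k] be the best obtainable value from length k. For each k, try every first piece i and keep the best of price[i] + f[k−i].
f[1] = 0
f[2] = 0
f[3] = 0
f[4] = 14
f[5] = 14
f[6] = 39
f[7] = 39
f[8] = 49
f[9] = 49
f[10] = 53  (first piece 4, then f[6]=39)
One optimal cutting: 6 + 4 → ¢53.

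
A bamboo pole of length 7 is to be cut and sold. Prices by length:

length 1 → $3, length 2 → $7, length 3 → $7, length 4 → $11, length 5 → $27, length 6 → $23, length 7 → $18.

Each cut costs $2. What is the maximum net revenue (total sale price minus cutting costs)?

32

Consider every possible first cut. r[k] is the best of p[i]+r[k−i] over all sellable i≤k, charging 2 whenever i<k.
r[1] = 3
r[2] = 7
r[3] = 8  (first piece 1, then r[2]=7)
r[4] = 12  (first piece 2, then r[2]=7)
r[5] = 27
r[6] = 28  (first piece 1, then r[5]=27)
r[7] = 32  (first piece 2, then r[5]=27)
One optimal plan: pieces 5 + 2 (1 cut) → $34 − $2 = $32.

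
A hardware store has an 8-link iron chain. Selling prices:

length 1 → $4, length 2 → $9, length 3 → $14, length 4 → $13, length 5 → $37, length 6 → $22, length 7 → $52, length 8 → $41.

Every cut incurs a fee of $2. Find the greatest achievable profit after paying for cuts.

54

Build r[k] bottom-up: r[k] = max over allowed piece i of (p[i] + r[k−i]) − 2 per cut.
r[1] = 4
r[2] = max(4+4-2, 9+0) = 9
r[3] = max(4+9-2, 9+4-2, 14+0) = 14
r[4] = max(4+14-2, 9+9-2, 14+4-2, 13+0) = 16
r[5] = max(4+16-2, 9+14-2, 14+9-2, 13+4-2, 37+0) = 37
r[6] = max(4+37-2, 9+16-2, 14+14-2, 13+9-2, 37+4-2, 22+0) = 39
r[7] = max(4+39-2, 9+37-2, 14+16-2, …, 22+4-2, 52+0) = 52
r[8] = max(4+52-2, 9+39-2, 14+37-2, …, 52+4-2, 41+0) = 54
One optimal plan: pieces 7 + 1 (1 cut) → $56 − $2 = $54.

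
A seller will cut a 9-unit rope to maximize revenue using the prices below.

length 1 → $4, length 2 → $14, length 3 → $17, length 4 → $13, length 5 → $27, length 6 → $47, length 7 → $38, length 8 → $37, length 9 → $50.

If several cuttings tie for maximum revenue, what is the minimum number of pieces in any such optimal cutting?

Build r[k] bottom-up: r[k] = max over allowed piece i of (p[i] + r[k−i]).
r[1] = 4
r[2] = 14
r[3] = 18  (first piece 1, then r[2]=14)
r[4] = 28  (first piece 2, then r[2]=14)
r[5] = 32  (first piece 1, then r[4]=28)
r[6] = 47
r[7] = 51  (first piece 1, then r[6]=47)
r[8] = 61  (first piece 2, then r[6]=47)
r[9] = 65  (first piece 1, then r[8]=61)
Maximum revenue is $65.
Now minimize piece count subject to staying optimal: for each k, pieces[k] = 1 + min over i with p[i]+r[k−i]=r[k] of pieces[k−i].
pieces[6] = 1
pieces[7] = 2
pieces[8] = 2
pieces[9] = 3

3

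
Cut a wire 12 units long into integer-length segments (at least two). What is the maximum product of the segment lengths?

81

Define prod[k] = max over 1≤i<k of i · max(k−i, prod[k−i]); the inner max lets the remainder stay uncut if that's better.
Small cases: prod[2]=1, prod[3]=2, prod[4]=4, prod[5]=6, prod[6]=9, prod[7]=12.
prod[8] = 2*max(6,9) = 2*9 = 18
prod[9] = 3*max(6,9) = 3*9 = 27
prod[10] = 2*max(8,18) = 2*18 = 36
prod[11] = 2*max(9,27) = 2*27 = 54
prod[12] = 3*max(9,27) = 3*27 = 81
One optimal split: 3 + 3 + 3 + 3; product 3*3*3*3 = 81.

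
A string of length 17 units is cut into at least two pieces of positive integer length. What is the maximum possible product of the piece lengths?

486

Fill f[k] for k=2..17: at each k try every first piece i and multiply by the better of (k−i) uncut or f[k−i].
f[2] = 1·max(1,0) = 1·1 = 1
f[3] = max(1·2, 2·1) = 2
f[4] = max(1·3, 2·2, 3·1) = 4
f[5] = max(1·4, 2·3, 3·2, 4·1) = 6
f[6] = max(1·6, 2·4, 3·3, 4·2, 5·1) = 9
f[7] = max(1·9, 2·6, 3·4, 4·3, 5·2, 6·1) = 12
f[8] = max(1·12, 2·9, 3·6, …, 6·2, 7·1) = 18
f[9] = max(1·18, 2·12, 3·9, …, 7·2, 8·1) = 27
f[10] = max(1·27, 2·18, 3·12, …, 8·2, 9·1) = 36
f[11] = max(1·36, 2·27, 3·18, …, 9·2, 10·1) = 54
f[12] = max(1·54, 2·36, 3·27, …, 10·2, 11·1) = 81
f[13] = max(1·81, 2·54, 3·36, …, 11·2, 12·1) = 108
f[14] = max(1·108, 2·81, 3·54, …, 12·2, 13·1) = 162
f[15] = max(1·162, 2·108, 3·81, …, 13·2, 14·1) = 243
f[16] = max(1·243, 2·162, 3·108, …, 14·2, 15·1) = 324
f[17] = max(1·324, 2·243, 3·162, …, 15·2, 16·1) = 486
One optimal split: 3 + 3 + 3 + 3 + 3 + 2; product 3·3·3·3·3·2 = 486.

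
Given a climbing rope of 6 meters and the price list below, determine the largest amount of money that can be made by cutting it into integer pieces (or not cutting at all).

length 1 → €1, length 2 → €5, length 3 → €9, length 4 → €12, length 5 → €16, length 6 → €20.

Consider every possible first cut. r[k] is the best of p[i]+r[k−i] over all sellable i≤k.
r[1] = 1
r[2] = 5
r[3] = 9
r[4] = 12
r[5] = 16
r[6] = 20
Best is to sell the whole 6-meter piece uncut for €20.

20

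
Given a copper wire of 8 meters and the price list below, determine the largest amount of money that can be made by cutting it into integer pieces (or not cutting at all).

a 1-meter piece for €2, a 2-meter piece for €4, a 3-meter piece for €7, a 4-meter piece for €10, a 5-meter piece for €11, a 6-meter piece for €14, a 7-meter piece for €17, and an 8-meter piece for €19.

Consider every possible first cut. r[k] is the best of p[i]+r[k−i] over all sellable i≤k.
r[1] = 2
r[2] = 4  (first piece 1, then r[1]=2)
r[3] = 7
r[4] = 10
r[5] = 12  (first piece 1, then r[4]=10)
r[6] = 14  (first piece 1, then r[5]=12)
r[7] = 17  (first piece 3, then r[4]=10)
r[8] = 20  (first piece 4, then r[4]=10)
One optimal cutting: 4 + 4 → €10 + €10 = €20.

20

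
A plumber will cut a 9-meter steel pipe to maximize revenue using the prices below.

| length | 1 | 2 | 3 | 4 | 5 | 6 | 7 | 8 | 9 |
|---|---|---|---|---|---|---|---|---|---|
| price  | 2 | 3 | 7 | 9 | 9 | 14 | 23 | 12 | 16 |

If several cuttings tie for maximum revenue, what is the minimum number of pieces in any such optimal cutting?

Let r[k] be the best obtainable value from length k. For each k, try every first piece i and keep the best of price[i] + r[k−i].
r[1] = 2
r[2] = max(2+2, 3+0) = 4
r[3] = max(2+4, 3+2, 7+0) = 7
r[4] = max(2+7, 3+4, 7+2, 9+0) = 9
r[5] = max(2+9, 3+7, 7+4, 9+2, 9+0) = 11
r[6] = max(2+11, 3+9, 7+7, 9+4, 9+2, 14+0) = 14
r[7] = max(2+14, 3+11, 7+9, …, 14+2, 23+0) = 23
r[8] = max(2+23, 3+14, 7+11, …, 23+2, 12+0) = 25
r[9] = max(2+25, 3+23, 7+14, …, 12+2, 16+0) = 27
Maximum revenue is $27.
Now minimize piece count subject to staying optimal: for each k, pieces[k] = 1 + min over i with p[i]+r[k−i]=r[k] of pieces[k−i].
pieces[6] = 1
pieces[7] = 1
pieces[8] = 2
pieces[9] = 3

3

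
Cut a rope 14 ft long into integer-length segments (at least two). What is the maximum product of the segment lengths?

Fill g[k] for k=2..14: at each k try every first piece i and multiply by the better of (k−i) uncut or g[k−i].
Small cases: g[2]=1, g[3]=2, g[4]=4, g[5]=6, g[6]=9, g[7]=12.
g[8] = 2*max(6,9) = 2*9 = 18
g[9] = 3*max(6,9) = 3*9 = 27
g[10] = 2*max(8,18) = 2*18 = 36
g[11] = 2*max(9,27) = 2*27 = 54
g[12] = 3*max(9,27) = 3*27 = 81
g[13] = 2*max(11,54) = 2*54 = 108
g[14] = 2*max(12,81) = 2*81 = 162
One optimal split: 3 + 3 + 3 + 3 + 2; product 3*3*3*3*2 = 162.

162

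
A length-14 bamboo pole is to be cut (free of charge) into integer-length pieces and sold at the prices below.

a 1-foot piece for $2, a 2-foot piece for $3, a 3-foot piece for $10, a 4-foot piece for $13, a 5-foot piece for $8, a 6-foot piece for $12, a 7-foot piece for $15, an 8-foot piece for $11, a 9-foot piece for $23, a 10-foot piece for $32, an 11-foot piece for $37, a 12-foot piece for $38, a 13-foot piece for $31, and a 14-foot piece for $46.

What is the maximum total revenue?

Consider every possible first cut. best[k] is the best of p[i]+best[k−i] over all sellable i≤k.
best[1] = 2
best[2] = max(2+2, 3+0) = 4
best[3] = max(2+4, 3+2, 10+0) = 10
best[4] = max(2+10, 3+4, 10+2, 13+0) = 13
best[5] = max(2+13, 3+10, 10+4, 13+2, 8+0) = 15
best[6] = max(2+15, 3+13, 10+10, 13+4, 8+2, 12+0) = 20
best[7] = max(2+20, 3+15, 10+13, …, 12+2, 15+0) = 23
best[8] = max(2+23, 3+20, 10+15, …, 15+2, 11+0) = 26
best[9] = max(2+26, 3+23, 10+20, …, 11+2, 23+0) = 30
best[10] = max(2+30, 3+26, 10+23, …, 23+2, 32+0) = 33
best[11] = max(2+33, 3+30, 10+26, …, 32+2, 37+0) = 37
best[12] = max(2+37, 3+33, 10+30, …, 37+2, 38+0) = 40
best[13] = max(2+40, 3+37, 10+33, …, 38+2, 31+0) = 43
best[14] = max(2+43, 3+40, 10+37, …, 31+2, 46+0) = 47
One optimal cutting: 11 + 3 → $37 + $10 = $47.

47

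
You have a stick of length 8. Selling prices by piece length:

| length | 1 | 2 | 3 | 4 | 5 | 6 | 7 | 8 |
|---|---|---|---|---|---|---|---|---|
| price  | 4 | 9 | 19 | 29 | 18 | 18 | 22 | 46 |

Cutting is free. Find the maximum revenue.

Consider every possible first cut. v[k] is the best of p[i]+v[k−i] over all sellable i≤k.
v[1] = 4
v[2] = 9
v[3] = 19
v[4] = 29
v[5] = 33  (first piece 1, then v[4]=29)
v[6] = 38  (first piece 2, then v[4]=29)
v[7] = 48  (first piece 3, then v[4]=29)
v[8] = 58  (first piece 4, then v[4]=29)
One optimal cutting: 4 + 4 → 29 + 29 = 58.

58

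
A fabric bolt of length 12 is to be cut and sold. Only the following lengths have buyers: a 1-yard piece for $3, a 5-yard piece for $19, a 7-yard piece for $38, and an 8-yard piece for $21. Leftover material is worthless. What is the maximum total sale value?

57

Let f[k] be the best obtainable value from length k. For each k, try every first piece i and keep the best of price[i] + f[k−i].
f[1] = 3
f[2] = 6  (first piece 1, then f[1]=3)
f[3] = 9  (first piece 1, then f[2]=6)
f[4] = 12  (first piece 1, then f[3]=9)
f[5] = max(3+12, 19+0) = 19
f[6] = max(3+19, 19+3) = 22
f[7] = max(3+22, 19+6, 38+0) = 38
f[8] = max(3+38, 19+9, 38+3, 21+0) = 41
f[9] = max(3+41, 19+12, 38+6, 21+3) = 44
f[10] = max(3+44, 19+19, 38+9, 21+6) = 47
f[11] = max(3+47, 19+22, 38+12, 21+9) = 50
f[12] = max(3+50, 19+38, 38+19, 21+12) = 57
One optimal cutting: 7 + 5 → $57.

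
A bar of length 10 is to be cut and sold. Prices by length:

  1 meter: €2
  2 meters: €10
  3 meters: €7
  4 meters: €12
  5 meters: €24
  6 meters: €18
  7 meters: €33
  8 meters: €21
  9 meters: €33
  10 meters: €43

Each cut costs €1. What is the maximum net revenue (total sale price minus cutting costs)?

47

Build net[k] bottom-up: net[k] = max over allowed piece i of (p[i] + net[k−i]) − 1 per cut.
net[1] = 2
net[2] = max(2+2-1, 10+0) = 10
net[3] = max(2+10-1, 10+2-1, 7+0) = 11
net[4] = max(2+11-1, 10+10-1, 7+2-1, 12+0) = 19
net[5] = max(2+19-1, 10+11-1, 7+10-1, 12+2-1, 24+0) = 24
net[6] = max(2+24-1, 10+19-1, 7+11-1, 12+10-1, 24+2-1, 18+0) = 28
net[7] = max(2+28-1, 10+24-1, 7+19-1, …, 18+2-1, 33+0) = 33
net[8] = max(2+33-1, 10+28-1, 7+24-1, …, 33+2-1, 21+0) = 37
net[9] = max(2+37-1, 10+33-1, 7+28-1, …, 21+2-1, 33+0) = 42
net[10] = max(2+42-1, 10+37-1, 7+33-1, …, 33+2-1, 43+0) = 47
One optimal plan: pieces 5 + 5 (1 cut) → €48 − €1 = €47.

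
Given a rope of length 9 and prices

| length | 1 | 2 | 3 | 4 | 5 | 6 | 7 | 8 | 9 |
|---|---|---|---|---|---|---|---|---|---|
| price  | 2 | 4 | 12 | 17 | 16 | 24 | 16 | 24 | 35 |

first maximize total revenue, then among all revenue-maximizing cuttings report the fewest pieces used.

2

Build r[k] bottom-up: r[k] = max over allowed piece i of (p[i] + r[k−i]).
r[1] = 2
r[2] = 4  (first piece 1, then r[1]=2)
r[3] = 12
r[4] = 17
r[5] = 19  (first piece 1, then r[4]=17)
r[6] = 24  (first piece 3, then r[3]=12)
r[7] = 29  (first piece 3, then r[4]=17)
r[8] = 34  (first piece 4, then r[4]=17)
r[9] = 36  (first piece 1, then r[8]=34)
Maximum revenue is €36.
Now minimize piece count subject to staying optimal: for each k, pieces[k] = 1 + min over i with p[i]+r[k−i]=r[k] of pieces[k−i].
pieces[6] = 1
pieces[7] = 2
pieces[8] = 2
pieces[9] = 2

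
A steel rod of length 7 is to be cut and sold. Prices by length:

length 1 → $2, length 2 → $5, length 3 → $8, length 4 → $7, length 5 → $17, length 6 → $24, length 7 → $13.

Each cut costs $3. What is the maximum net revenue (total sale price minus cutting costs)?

23

Let r[k] be the best obtainable value from length k. For each k, try every first piece i and keep the best of price[i] + r[k−i] minus the 3 cut fee when i<k.
r[1] = 2
r[2] = max(2+2-3, 5+0) = 5
r[3] = max(2+5-3, 5+2-3, 8+0) = 8
r[4] = max(2+8-3, 5+5-3, 8+2-3, 7+0) = 7
r[5] = max(2+7-3, 5+8-3, 8+5-3, 7+2-3, 17+0) = 17
r[6] = max(2+17-3, 5+7-3, 8+8-3, 7+5-3, 17+2-3, 24+0) = 24
r[7] = max(2+24-3, 5+17-3, 8+7-3, …, 24+2-3, 13+0) = 23
One optimal plan: pieces 6 + 1 (1 cut) → $26 − $3 = $23.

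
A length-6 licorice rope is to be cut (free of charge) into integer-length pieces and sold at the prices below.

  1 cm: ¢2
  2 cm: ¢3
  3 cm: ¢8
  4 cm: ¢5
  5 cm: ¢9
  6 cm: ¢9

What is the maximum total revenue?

16

Let R[k] be the best obtainable value from length k. For each k, try every first piece i and keep the best of price[i] + R[k−i].
R[1] = 2
R[2] = max(2+2, 3+0) = 4
R[3] = max(2+4, 3+2, 8+0) = 8
R[4] = max(2+8, 3+4, 8+2, 5+0) = 10
R[5] = max(2+10, 3+8, 8+4, 5+2, 9+0) = 12
R[6] = max(2+12, 3+10, 8+8, 5+4, 9+2, 9+0) = 16
One optimal cutting: 3 + 3 → ¢8 + ¢8 = ¢16.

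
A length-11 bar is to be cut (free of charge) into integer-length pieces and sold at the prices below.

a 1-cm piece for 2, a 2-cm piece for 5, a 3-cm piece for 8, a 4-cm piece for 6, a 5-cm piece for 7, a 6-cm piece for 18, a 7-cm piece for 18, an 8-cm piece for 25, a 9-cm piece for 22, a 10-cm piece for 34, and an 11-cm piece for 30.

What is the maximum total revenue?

36

Let best[k] be the best obtainable value from length k. For each k, try every first piece i and keep the best of price[i] + best[k−i].
best[1] = 2
best[2] = 5
best[3] = 8
best[4] = 10  (first piece 1, then best[3]=8)
best[5] = 13  (first piece 2, then best[3]=8)
best[6] = 18
best[7] = 20  (first piece 1, then best[6]=18)
best[8] = 25
best[9] = 27  (first piece 1, then best[8]=25)
best[10] = 34
best[11] = 36  (first piece 1, then best[10]=34)
One optimal cutting: 10 + 1 → 34 + 2 = 36.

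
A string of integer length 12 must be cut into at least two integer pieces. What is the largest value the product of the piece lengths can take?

81

Let f[k] be the best product for length k (with at least one cut). For each first piece i, the rest contributes max(k−i, f[k−i]).
f[2] = 1·max(1,0) = 1·1 = 1
f[3] = 1·max(2,1) = 1·2 = 2
f[4] = 2·max(2,1) = 2·2 = 4
f[5] = 2·max(3,2) = 2·3 = 6
f[6] = 3·max(3,2) = 3·3 = 9
f[7] = 2·max(5,6) = 2·6 = 12
f[8] = 2·max(6,9) = 2·9 = 18
f[9] = 3·max(6,9) = 3·9 = 27
f[10] = 2·max(8,18) = 2·18 = 36
f[11] = 2·max(9,27) = 2·27 = 54
f[12] = 3·max(9,27) = 3·27 = 81
One optimal split: 3 + 3 + 3 + 3; product 3·3·3·3 = 81.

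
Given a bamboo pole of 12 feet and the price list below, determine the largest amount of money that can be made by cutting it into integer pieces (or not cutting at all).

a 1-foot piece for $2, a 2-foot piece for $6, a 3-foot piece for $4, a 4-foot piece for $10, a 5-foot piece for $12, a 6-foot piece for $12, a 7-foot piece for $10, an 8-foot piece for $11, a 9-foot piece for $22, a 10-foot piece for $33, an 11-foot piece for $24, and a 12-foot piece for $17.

39

Let v[k] be the best obtainable value from length k. For each k, try every first piece i and keep the best of price[i] + v[k−i].
v[1] = 2
v[2] = max(2+2, 6+0) = 6
v[3] = max(2+6, 6+2, 4+0) = 8
v[4] = max(2+8, 6+6, 4+2, 10+0) = 12
v[5] = max(2+12, 6+8, 4+6, 10+2, 12+0) = 14
v[6] = max(2+14, 6+12, 4+8, 10+6, 12+2, 12+0) = 18
v[7] = max(2+18, 6+14, 4+12, …, 12+2, 10+0) = 20
v[8] = max(2+20, 6+18, 4+14, …, 10+2, 11+0) = 24
v[9] = max(2+24, 6+20, 4+18, …, 11+2, 22+0) = 26
v[10] = max(2+26, 6+24, 4+20, …, 22+2, 33+0) = 33
v[11] = max(2+33, 6+26, 4+24, …, 33+2, 24+0) = 35
v[12] = max(2+35, 6+33, 4+26, …, 24+2, 17+0) = 39
One optimal cutting: 10 + 2 → $33 + $6 = $39.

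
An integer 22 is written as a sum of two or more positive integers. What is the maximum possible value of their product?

2916

Define prod[k] = max over 1≤i<k of i · max(k−i, prod[k−i]); the inner max lets the remainder stay uncut if that's better.
prod[2] = 1·max(1,0) = 1·1 = 1
prod[3] = max(1·2, 2·1) = 2
prod[4] = max(1·3, 2·2, 3·1) = 4
prod[5] = max(1·4, 2·3, 3·2, 4·1) = 6
prod[6] = max(1·6, 2·4, 3·3, 4·2, 5·1) = 9
prod[7] = max(1·9, 2·6, 3·4, 4·3, 5·2, 6·1) = 12
prod[8] = max(1·12, 2·9, 3·6, …, 6·2, 7·1) = 18
prod[9] = max(1·18, 2·12, 3·9, …, 7·2, 8·1) = 27
prod[10] = max(1·27, 2·18, 3·12, …, 8·2, 9·1) = 36
prod[11] = max(1·36, 2·27, 3·18, …, 9·2, 10·1) = 54
prod[12] = max(1·54, 2·36, 3·27, …, 10·2, 11·1) = 81
prod[13] = max(1·81, 2·54, 3·36, …, 11·2, 12·1) = 108
prod[14] = max(1·108, 2·81, 3·54, …, 12·2, 13·1) = 162
prod[15] = max(1·162, 2·108, 3·81, …, 13·2, 14·1) = 243
prod[16] = max(1·243, 2·162, 3·108, …, 14·2, 15·1) = 324
prod[17] = max(1·324, 2·243, 3·162, …, 15·2, 16·1) = 486
prod[18] = max(1·486, 2·324, 3·243, …, 16·2, 17·1) = 729
prod[19] = max(1·729, 2·486, 3·324, …, 17·2, 18·1) = 972
prod[20] = max(1·972, 2·729, 3·486, …, 18·2, 19·1) = 1458
prod[21] = max(1·1458, 2·972, 3·729, …, 19·2, 20·1) = 2187
prod[22] = max(1·2187, 2·1458, 3·972, …, 20·2, 21·1) = 2916
One optimal split: 3 + 3 + 3 + 3 + 3 + 3 + 2 + 2; product 3·3·3·3·3·3·2·2 = 2916.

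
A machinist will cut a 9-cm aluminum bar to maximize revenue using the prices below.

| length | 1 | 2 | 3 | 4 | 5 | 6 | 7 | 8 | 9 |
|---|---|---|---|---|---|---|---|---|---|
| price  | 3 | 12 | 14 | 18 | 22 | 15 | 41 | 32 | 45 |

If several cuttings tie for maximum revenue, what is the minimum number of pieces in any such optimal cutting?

2

Let r[k] be the best obtainable value from length k. For each k, try every first piece i and keep the best of price[i] + r[k−i].
r[1] = 3
r[2] = max(3+3, 12+0) = 12
r[3] = max(3+12, 12+3, 14+0) = 15
r[4] = max(3+15, 12+12, 14+3, 18+0) = 24
r[5] = max(3+24, 12+15, 14+12, 18+3, 22+0) = 27
r[6] = max(3+27, 12+24, 14+15, 18+12, 22+3, 15+0) = 36
r[7] = max(3+36, 12+27, 14+24, …, 15+3, 41+0) = 41
r[8] = max(3+41, 12+36, 14+27, …, 41+3, 32+0) = 48
r[9] = max(3+48, 12+41, 14+36, …, 32+3, 45+0) = 53
Maximum revenue is $53.
Now minimize piece count subject to staying optimal: for each k, pieces[k] = 1 + min over i with p[i]+r[k−i]=r[k] of pieces[k−i].
pieces[6] = 3
pieces[7] = 1
pieces[8] = 4
pieces[9] = 2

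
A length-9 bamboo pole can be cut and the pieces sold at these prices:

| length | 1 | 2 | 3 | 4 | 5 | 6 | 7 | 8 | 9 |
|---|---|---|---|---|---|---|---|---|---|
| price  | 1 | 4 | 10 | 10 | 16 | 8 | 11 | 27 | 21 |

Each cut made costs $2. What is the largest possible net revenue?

Build r[k] bottom-up: r[k] = max over allowed piece i of (p[i] + r[k−i]) − 2 per cut.
r[1] = 1
r[2] = 4
r[3] = 10
r[4] = 10
r[5] = 16
r[6] = 18  (first piece 3, then r[3]=10)
r[7] = 18  (first piece 2, then r[5]=16)
r[8] = 27
r[9] = 26  (first piece 1, then r[8]=27)
One optimal plan: pieces 8 + 1 (1 cut) → $28 − $2 = $26.

26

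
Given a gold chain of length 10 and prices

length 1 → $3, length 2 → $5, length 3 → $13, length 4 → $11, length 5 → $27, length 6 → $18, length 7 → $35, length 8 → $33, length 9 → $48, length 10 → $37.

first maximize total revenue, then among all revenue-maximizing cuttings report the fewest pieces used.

Consider every possible first cut. r[k] is the best of p[i]+r[k−i] over all sellable i≤k.
r[1] = 3
r[2] = 6  (first piece 1, then r[1]=3)
r[3] = 13
r[4] = 16  (first piece 1, then r[3]=13)
r[5] = 27
r[6] = 30  (first piece 1, then r[5]=27)
r[7] = 35
r[8] = 40  (first piece 3, then r[5]=27)
r[9] = 48
r[10] = 54  (first piece 5, then r[5]=27)
Maximum revenue is $54.
Now minimize piece count subject to staying optimal: for each k, pieces[k] = 1 + min over i with p[i]+r[k−i]=r[k] of pieces[k−i].
pieces[7] = 1
pieces[8] = 2
pieces[9] = 1
pieces[10] = 2

2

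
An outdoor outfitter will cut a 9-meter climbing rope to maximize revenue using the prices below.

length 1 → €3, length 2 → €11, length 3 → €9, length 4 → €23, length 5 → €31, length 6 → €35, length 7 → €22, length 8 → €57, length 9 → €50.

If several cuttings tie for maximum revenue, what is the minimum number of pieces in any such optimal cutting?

2

Build r[k] bottom-up: r[k] = max over allowed piece i of (p[i] + r[k−i]).
r[1] = 3
r[2] = max(3+3, 11+0) = 11
r[3] = max(3+11, 11+3, 9+0) = 14
r[4] = max(3+14, 11+11, 9+3, 23+0) = 23
r[5] = max(3+23, 11+14, 9+11, 23+3, 31+0) = 31
r[6] = max(3+31, 11+23, 9+14, 23+11, 31+3, 35+0) = 35
r[7] = max(3+35, 11+31, 9+23, …, 35+3, 22+0) = 42
r[8] = max(3+42, 11+35, 9+31, …, 22+3, 57+0) = 57
r[9] = max(3+57, 11+42, 9+35, …, 57+3, 50+0) = 60
Maximum revenue is €60.
Now minimize piece count subject to staying optimal: for each k, pieces[k] = 1 + min over i with p[i]+r[k−i]=r[k] of pieces[k−i].
pieces[6] = 1
pieces[7] = 2
pieces[8] = 1
pieces[9] = 2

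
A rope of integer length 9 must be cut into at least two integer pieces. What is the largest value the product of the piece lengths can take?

27

Let m[k] be the best product for length k (with at least one cut). For each first piece i, the rest contributes max(k−i, m[k−i]).
m[2] = 1*max(1,0) = 1*1 = 1
m[3] = 1*max(2,1) = 1*2 = 2
m[4] = 2*max(2,1) = 2*2 = 4
m[5] = 2*max(3,2) = 2*3 = 6
m[6] = 3*max(3,2) = 3*3 = 9
m[7] = 2*max(5,6) = 2*6 = 12
m[8] = 2*max(6,9) = 2*9 = 18
m[9] = 3*max(6,9) = 3*9 = 27
One optimal split: 3 + 3 + 3; product 3*3*3 = 27.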